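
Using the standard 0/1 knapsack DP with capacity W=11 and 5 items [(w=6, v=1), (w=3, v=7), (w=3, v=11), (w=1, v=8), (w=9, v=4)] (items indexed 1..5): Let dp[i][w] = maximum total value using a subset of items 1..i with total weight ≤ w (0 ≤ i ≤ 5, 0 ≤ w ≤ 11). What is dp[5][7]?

26

i\w   0   1   2   3   4   5   6   7   8   9  10  11
  0   0   0   0   0   0   0   0   0   0   0   0   0
  1   0   0   0   0   0   0   1   1   1   1   1   1
  2   0   0   0   7   7   7   7   7   7   8   8   8
  3   0   0   0  11  11  11  18  18  18  18  18  18
  4   0   8   8  11  19  19  19  26  26  26  26  26
  5   0   8   8  11  19  19  19  26  26  26  26  26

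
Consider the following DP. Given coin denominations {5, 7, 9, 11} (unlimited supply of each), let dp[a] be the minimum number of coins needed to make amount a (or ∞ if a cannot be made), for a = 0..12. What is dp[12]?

 a  0  1  2  3  4  5  6  7  8  9 10 11 12
dp  0  -  -  -  -  1  -  1  -  1  2  1  2
(- denotes ∞ / unreachable)

2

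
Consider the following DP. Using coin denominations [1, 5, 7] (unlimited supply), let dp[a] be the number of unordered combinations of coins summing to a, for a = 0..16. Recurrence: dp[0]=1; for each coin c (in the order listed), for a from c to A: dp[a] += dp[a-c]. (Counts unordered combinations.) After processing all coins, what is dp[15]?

7

after  coin     0     1     2     3     4     5     6     7     8     9    10    11    12    13    14    15    16
          1     1     1     1     1     1     1     1     1     1     1     1     1     1     1     1     1     1
          5     1     1     1     1     1     2     2     2     2     2     3     3     3     3     3     4     4
          7     1     1     1     1     1     2     2     3     3     3     4     4     5     5     6     7     7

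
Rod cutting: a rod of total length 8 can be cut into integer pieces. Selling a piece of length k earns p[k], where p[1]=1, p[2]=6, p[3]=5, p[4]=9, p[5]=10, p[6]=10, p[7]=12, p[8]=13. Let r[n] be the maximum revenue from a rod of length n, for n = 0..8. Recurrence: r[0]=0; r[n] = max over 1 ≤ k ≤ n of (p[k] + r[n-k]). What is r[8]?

24

   n    0    1    2    3    4    5    6    7    8
r[n]    0    1    6    7   12   13   18   19   24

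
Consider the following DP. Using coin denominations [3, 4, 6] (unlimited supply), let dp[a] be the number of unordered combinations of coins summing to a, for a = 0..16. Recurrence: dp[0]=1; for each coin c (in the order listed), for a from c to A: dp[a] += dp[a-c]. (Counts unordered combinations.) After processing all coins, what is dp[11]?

1

after  coin     0     1     2     3     4     5     6     7     8     9    10    11    12    13    14    15    16
          3     1     0     0     1     0     0     1     0     0     1     0     0     1     0     0     1     0
          4     1     0     0     1     1     0     1     1     1     1     1     1     2     1     1     2     2
          6     1     0     0     1     1     0     2     1     1     2     2     1     4     2     2     4     4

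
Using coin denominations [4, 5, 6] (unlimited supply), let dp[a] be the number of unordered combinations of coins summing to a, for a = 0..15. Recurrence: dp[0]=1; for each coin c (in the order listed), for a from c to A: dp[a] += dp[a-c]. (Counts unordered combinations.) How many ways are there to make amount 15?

after  coin     0     1     2     3     4     5     6     7     8     9    10    11    12    13    14    15
          4     1     0     0     0     1     0     0     0     1     0     0     0     1     0     0     0
          5     1     0     0     0     1     1     0     0     1     1     1     0     1     1     1     1
          6     1     0     0     0     1     1     1     0     1     1     2     1     2     1     2     2

2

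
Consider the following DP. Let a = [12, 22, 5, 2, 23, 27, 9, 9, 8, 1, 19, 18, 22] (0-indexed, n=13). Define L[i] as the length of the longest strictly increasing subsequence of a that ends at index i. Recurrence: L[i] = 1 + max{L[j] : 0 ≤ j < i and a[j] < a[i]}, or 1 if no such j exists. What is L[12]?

4

   i    0    1    2    3    4    5    6    7    8    9   10   11   12
a[i]   12   22    5    2   23   27    9    9    8    1   19   18   22
L[i]    1    2    1    1    3    4    2    2    2    1    3    3    4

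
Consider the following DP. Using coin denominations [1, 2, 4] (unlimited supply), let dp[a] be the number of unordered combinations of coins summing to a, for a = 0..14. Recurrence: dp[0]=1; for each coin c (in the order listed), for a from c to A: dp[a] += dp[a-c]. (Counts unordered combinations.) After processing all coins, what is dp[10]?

12

after  coin     0     1     2     3     4     5     6     7     8     9    10    11    12    13    14
          1     1     1     1     1     1     1     1     1     1     1     1     1     1     1     1
          2     1     1     2     2     3     3     4     4     5     5     6     6     7     7     8
          4     1     1     2     2     4     4     6     6     9     9    12    12    16    16    20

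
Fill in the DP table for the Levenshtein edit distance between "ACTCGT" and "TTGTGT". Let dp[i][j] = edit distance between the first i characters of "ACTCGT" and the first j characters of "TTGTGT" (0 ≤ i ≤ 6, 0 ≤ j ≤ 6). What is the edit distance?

4

   ''  T  T  G  T  G  T
''  0  1  2  3  4  5  6
 A  1  1  2  3  4  5  6
 C  2  2  2  3  4  5  6
 T  3  2  2  3  3  4  5
 C  4  3  3  3  4  4  5
 G  5  4  4  3  4  4  5
 T  6  5  4  4  3  4  4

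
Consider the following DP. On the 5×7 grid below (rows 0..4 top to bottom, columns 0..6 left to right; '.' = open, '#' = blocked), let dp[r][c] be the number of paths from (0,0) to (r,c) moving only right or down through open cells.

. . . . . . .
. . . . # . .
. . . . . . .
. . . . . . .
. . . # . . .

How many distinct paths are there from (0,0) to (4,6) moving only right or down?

125

r\c   0   1   2   3   4   5   6
  0   1   1   1   1   1   1   1
  1   1   2   3   4   0   1   2
  2   1   3   6  10  10  11  13
  3   1   4  10  20  30  41  54
  4   1   5  15   0  30  71 125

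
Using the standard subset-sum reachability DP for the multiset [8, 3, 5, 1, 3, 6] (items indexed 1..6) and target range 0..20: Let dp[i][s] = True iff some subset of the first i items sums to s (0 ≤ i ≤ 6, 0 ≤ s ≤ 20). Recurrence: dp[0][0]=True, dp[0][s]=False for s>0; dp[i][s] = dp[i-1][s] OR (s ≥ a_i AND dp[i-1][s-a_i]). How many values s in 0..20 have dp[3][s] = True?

7

i\s   0   1   2   3   4   5   6   7   8   9  10  11  12  13  14  15  16  17  18  19  20
  0   T   F   F   F   F   F   F   F   F   F   F   F   F   F   F   F   F   F   F   F   F
  1   T   F   F   F   F   F   F   F   T   F   F   F   F   F   F   F   F   F   F   F   F
  2   T   F   F   T   F   F   F   F   T   F   F   T   F   F   F   F   F   F   F   F   F
  3   T   F   F   T   F   T   F   F   T   F   F   T   F   T   F   F   T   F   F   F   F
  4   T   T   F   T   T   T   T   F   T   T   F   T   T   T   T   F   T   T   F   F   F
  5   T   T   F   T   T   T   T   T   T   T   F   T   T   T   T   T   T   T   F   T   T
  6   T   T   F   T   T   T   T   T   T   T   T   T   T   T   T   T   T   T   T   T   T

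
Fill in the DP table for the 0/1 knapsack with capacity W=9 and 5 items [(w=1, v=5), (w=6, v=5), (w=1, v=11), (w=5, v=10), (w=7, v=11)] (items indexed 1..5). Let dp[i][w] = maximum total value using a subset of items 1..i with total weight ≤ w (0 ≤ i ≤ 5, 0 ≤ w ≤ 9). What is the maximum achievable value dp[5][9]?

i\w   0   1   2   3   4   5   6   7   8   9
  0   0   0   0   0   0   0   0   0   0   0
  1   0   5   5   5   5   5   5   5   5   5
  2   0   5   5   5   5   5   5  10  10  10
  3   0  11  16  16  16  16  16  16  21  21
  4   0  11  16  16  16  16  21  26  26  26
  5   0  11  16  16  16  16  21  26  26  27

27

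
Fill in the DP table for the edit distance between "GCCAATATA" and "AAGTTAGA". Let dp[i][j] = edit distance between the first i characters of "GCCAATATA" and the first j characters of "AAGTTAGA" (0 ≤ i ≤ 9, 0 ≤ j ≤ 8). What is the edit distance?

6

   ''  A  A  G  T  T  A  G  A
''  0  1  2  3  4  5  6  7  8
 G  1  1  2  2  3  4  5  6  7
 C  2  2  2  3  3  4  5  6  7
 C  3  3  3  3  4  4  5  6  7
 A  4  3  3  4  4  5  4  5  6
 A  5  4  3  4  5  5  5  5  5
 T  6  5  4  4  4  5  6  6  6
 A  7  6  5  5  5  5  5  6  6
 T  8  7  6  6  5  5  6  6  7
 A  9  8  7  7  6  6  5  6  6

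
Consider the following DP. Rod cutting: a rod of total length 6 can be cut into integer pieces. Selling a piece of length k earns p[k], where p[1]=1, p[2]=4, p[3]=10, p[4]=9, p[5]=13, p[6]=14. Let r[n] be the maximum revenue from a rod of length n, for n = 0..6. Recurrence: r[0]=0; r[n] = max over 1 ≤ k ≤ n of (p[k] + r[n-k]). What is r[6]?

20

   n    0    1    2    3    4    5    6
r[n]    0    1    4   10   11   14   20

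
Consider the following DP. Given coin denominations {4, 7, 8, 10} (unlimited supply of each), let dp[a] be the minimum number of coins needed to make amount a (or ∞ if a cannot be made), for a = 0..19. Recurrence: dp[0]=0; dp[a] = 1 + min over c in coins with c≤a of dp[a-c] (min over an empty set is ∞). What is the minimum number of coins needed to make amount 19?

3

 a  0  1  2  3  4  5  6  7  8  9 10 11 12 13 14 15 16 17 18 19
dp  0  -  -  -  1  -  -  1  1  -  1  2  2  -  2  2  2  2  2  3
(- denotes ∞ / unreachable)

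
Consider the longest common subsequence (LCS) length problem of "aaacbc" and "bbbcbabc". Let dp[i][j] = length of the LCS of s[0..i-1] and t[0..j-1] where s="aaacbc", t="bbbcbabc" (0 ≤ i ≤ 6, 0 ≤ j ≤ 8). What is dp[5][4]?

1

   ''  b  b  b  c  b  a  b  c
''  0  0  0  0  0  0  0  0  0
 a  0  0  0  0  0  0  1  1  1
 a  0  0  0  0  0  0  1  1  1
 a  0  0  0  0  0  0  1  1  1
 c  0  0  0  0  1  1  1  1  2
 b  0  1  1  1  1  2  2  2  2
 c  0  1  1  1  2  2  2  2  3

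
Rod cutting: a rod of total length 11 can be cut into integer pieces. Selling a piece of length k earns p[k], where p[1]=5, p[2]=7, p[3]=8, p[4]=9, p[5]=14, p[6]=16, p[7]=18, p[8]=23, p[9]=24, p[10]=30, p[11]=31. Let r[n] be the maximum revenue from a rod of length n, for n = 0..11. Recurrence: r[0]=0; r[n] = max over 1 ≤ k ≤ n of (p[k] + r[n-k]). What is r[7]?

   n    0    1    2    3    4    5    6    7    8    9   10   11
r[n]    0    5   10   15   20   25   30   35   40   45   50   55

35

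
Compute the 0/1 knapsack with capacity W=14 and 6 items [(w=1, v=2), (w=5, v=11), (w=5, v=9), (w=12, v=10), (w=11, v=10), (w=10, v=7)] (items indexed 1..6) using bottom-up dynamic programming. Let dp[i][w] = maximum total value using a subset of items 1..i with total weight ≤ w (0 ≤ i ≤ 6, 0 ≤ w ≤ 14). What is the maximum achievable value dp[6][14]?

22

i\w   0   1   2   3   4   5   6   7   8   9  10  11  12  13  14
  0   0   0   0   0   0   0   0   0   0   0   0   0   0   0   0
  1   0   2   2   2   2   2   2   2   2   2   2   2   2   2   2
  2   0   2   2   2   2  11  13  13  13  13  13  13  13  13  13
  3   0   2   2   2   2  11  13  13  13  13  20  22  22  22  22
  4   0   2   2   2   2  11  13  13  13  13  20  22  22  22  22
  5   0   2   2   2   2  11  13  13  13  13  20  22  22  22  22
  6   0   2   2   2   2  11  13  13  13  13  20  22  22  22  22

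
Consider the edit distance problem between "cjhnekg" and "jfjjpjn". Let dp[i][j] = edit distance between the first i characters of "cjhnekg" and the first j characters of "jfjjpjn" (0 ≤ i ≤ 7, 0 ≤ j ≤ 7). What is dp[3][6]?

   ''  j  f  j  j  p  j  n
''  0  1  2  3  4  5  6  7
 c  1  1  2  3  4  5  6  7
 j  2  1  2  2  3  4  5  6
 h  3  2  2  3  3  4  5  6
 n  4  3  3  3  4  4  5  5
 e  5  4  4  4  4  5  5  6
 k  6  5  5  5  5  5  6  6
 g  7  6  6  6  6  6  6  7

5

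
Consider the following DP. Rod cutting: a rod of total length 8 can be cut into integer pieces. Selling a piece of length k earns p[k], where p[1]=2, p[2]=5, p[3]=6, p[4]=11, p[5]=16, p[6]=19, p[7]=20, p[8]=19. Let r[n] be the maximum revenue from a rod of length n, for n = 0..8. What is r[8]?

   n    0    1    2    3    4    5    6    7    8
r[n]    0    2    5    7   11   16   19   21   24

24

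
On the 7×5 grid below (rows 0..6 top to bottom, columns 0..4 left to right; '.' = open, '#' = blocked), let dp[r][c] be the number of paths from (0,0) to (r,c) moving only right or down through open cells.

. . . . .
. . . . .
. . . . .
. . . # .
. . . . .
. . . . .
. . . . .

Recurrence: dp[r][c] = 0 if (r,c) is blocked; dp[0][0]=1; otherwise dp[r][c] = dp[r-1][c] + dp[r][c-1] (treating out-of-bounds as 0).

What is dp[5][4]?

r\c   0   1   2   3   4
  0   1   1   1   1   1
  1   1   2   3   4   5
  2   1   3   6  10  15
  3   1   4  10   0  15
  4   1   5  15  15  30
  5   1   6  21  36  66
  6   1   7  28  64 130

66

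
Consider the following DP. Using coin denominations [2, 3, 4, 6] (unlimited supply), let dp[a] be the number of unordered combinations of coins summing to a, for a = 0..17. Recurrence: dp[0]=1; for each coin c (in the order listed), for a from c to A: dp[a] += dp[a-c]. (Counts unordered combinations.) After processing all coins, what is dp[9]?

4

after  coin     0     1     2     3     4     5     6     7     8     9    10    11    12    13    14    15    16    17
          2     1     0     1     0     1     0     1     0     1     0     1     0     1     0     1     0     1     0
          3     1     0     1     1     1     1     2     1     2     2     2     2     3     2     3     3     3     3
          4     1     0     1     1     2     1     3     2     4     3     5     4     7     5     8     7    10     8
          6     1     0     1     1     2     1     4     2     5     4     7     5    11     7    13    11    17    13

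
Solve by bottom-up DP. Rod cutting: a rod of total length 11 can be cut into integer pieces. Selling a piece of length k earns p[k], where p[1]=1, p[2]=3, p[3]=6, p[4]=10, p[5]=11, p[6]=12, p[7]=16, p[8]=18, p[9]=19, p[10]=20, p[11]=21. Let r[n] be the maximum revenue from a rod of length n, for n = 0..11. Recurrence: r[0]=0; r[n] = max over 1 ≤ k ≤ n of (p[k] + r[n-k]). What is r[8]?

   n    0    1    2    3    4    5    6    7    8    9   10   11
r[n]    0    1    3    6   10   11   13   16   20   21   23   26

20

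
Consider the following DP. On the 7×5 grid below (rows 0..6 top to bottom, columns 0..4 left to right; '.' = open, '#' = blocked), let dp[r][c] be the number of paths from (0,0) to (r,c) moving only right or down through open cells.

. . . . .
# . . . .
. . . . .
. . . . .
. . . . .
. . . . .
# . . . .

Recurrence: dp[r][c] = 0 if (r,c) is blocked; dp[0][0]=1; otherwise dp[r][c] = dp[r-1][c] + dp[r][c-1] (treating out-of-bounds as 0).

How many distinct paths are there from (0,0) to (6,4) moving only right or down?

r\c   0   1   2   3   4
  0   1   1   1   1   1
  1   0   1   2   3   4
  2   0   1   3   6  10
  3   0   1   4  10  20
  4   0   1   5  15  35
  5   0   1   6  21  56
  6   0   1   7  28  84

84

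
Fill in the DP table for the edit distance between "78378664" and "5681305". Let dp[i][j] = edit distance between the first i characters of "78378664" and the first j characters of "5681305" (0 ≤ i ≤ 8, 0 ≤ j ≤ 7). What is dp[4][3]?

4

   ''  5  6  8  1  3  0  5
''  0  1  2  3  4  5  6  7
 7  1  1  2  3  4  5  6  7
 8  2  2  2  2  3  4  5  6
 3  3  3  3  3  3  3  4  5
 7  4  4  4  4  4  4  4  5
 8  5  5  5  4  5  5  5  5
 6  6  6  5  5  5  6  6  6
 6  7  7  6  6  6  6  7  7
 4  8  8  7  7  7  7  7  8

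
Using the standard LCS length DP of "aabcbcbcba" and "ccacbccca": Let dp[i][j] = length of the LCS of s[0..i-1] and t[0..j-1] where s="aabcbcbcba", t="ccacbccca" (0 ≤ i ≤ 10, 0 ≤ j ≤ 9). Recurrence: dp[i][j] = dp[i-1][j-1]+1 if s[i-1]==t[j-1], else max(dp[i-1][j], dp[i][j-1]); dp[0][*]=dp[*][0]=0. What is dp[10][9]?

6

   ''  c  c  a  c  b  c  c  c  a
''  0  0  0  0  0  0  0  0  0  0
 a  0  0  0  1  1  1  1  1  1  1
 a  0  0  0  1  1  1  1  1  1  2
 b  0  0  0  1  1  2  2  2  2  2
 c  0  1  1  1  2  2  3  3  3  3
 b  0  1  1  1  2  3  3  3  3  3
 c  0  1  2  2  2  3  4  4  4  4
 b  0  1  2  2  2  3  4  4  4  4
 c  0  1  2  2  3  3  4  5  5  5
 b  0  1  2  2  3  4  4  5  5  5
 a  0  1  2  3  3  4  4  5  5  6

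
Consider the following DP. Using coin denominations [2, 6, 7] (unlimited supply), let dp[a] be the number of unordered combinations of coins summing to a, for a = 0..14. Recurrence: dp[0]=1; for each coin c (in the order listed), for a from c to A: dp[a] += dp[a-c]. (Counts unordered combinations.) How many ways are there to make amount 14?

4

after  coin     0     1     2     3     4     5     6     7     8     9    10    11    12    13    14
          2     1     0     1     0     1     0     1     0     1     0     1     0     1     0     1
          6     1     0     1     0     1     0     2     0     2     0     2     0     3     0     3
          7     1     0     1     0     1     0     2     1     2     1     2     1     3     2     4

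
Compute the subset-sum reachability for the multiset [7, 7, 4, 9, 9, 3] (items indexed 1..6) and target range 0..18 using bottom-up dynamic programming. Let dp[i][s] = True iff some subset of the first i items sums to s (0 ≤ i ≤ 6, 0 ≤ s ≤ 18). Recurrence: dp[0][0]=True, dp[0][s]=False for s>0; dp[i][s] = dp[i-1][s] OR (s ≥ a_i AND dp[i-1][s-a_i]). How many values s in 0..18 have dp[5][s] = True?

9

i\s   0   1   2   3   4   5   6   7   8   9  10  11  12  13  14  15  16  17  18
  0   T   F   F   F   F   F   F   F   F   F   F   F   F   F   F   F   F   F   F
  1   T   F   F   F   F   F   F   T   F   F   F   F   F   F   F   F   F   F   F
  2   T   F   F   F   F   F   F   T   F   F   F   F   F   F   T   F   F   F   F
  3   T   F   F   F   T   F   F   T   F   F   F   T   F   F   T   F   F   F   T
  4   T   F   F   F   T   F   F   T   F   T   F   T   F   T   T   F   T   F   T
  5   T   F   F   F   T   F   F   T   F   T   F   T   F   T   T   F   T   F   T
  6   T   F   F   T   T   F   F   T   F   T   T   T   T   T   T   F   T   T   T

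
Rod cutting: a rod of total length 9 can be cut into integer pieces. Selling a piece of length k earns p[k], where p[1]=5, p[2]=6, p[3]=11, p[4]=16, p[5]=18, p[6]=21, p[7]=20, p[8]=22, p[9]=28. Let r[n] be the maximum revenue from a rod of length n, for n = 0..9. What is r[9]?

45

   n    0    1    2    3    4    5    6    7    8    9
r[n]    0    5   10   15   20   25   30   35   40   45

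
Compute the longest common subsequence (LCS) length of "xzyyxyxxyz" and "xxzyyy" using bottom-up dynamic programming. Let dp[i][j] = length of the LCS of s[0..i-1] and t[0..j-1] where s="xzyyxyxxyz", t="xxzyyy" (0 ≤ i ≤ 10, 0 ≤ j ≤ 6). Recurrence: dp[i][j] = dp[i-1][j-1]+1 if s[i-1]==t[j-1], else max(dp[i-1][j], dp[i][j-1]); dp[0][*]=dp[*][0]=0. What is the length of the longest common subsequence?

   ''  x  x  z  y  y  y
''  0  0  0  0  0  0  0
 x  0  1  1  1  1  1  1
 z  0  1  1  2  2  2  2
 y  0  1  1  2  3  3  3
 y  0  1  1  2  3  4  4
 x  0  1  2  2  3  4  4
 y  0  1  2  2  3  4  5
 x  0  1  2  2  3  4  5
 x  0  1  2  2  3  4  5
 y  0  1  2  2  3  4  5
 z  0  1  2  3  3  4  5

5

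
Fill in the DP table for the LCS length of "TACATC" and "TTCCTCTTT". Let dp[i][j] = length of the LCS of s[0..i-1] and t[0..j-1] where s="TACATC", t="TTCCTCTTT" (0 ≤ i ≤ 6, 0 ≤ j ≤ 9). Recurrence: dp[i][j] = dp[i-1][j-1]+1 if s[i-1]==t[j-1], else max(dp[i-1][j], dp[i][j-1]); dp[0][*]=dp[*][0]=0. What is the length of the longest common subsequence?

4

   ''  T  T  C  C  T  C  T  T  T
''  0  0  0  0  0  0  0  0  0  0
 T  0  1  1  1  1  1  1  1  1  1
 A  0  1  1  1  1  1  1  1  1  1
 C  0  1  1  2  2  2  2  2  2  2
 A  0  1  1  2  2  2  2  2  2  2
 T  0  1  2  2  2  3  3  3  3  3
 C  0  1  2  3  3  3  4  4  4  4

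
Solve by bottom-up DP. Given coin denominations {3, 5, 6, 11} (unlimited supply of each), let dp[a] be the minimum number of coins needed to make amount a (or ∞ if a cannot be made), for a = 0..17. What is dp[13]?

3

 a  0  1  2  3  4  5  6  7  8  9 10 11 12 13 14 15 16 17
dp  0  -  -  1  -  1  1  -  2  2  2  1  2  3  2  3  2  2
(- denotes ∞ / unreachable)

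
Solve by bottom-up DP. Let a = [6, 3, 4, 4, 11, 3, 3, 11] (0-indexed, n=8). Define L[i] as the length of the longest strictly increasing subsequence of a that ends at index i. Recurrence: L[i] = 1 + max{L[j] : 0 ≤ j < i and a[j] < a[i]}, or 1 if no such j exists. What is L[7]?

   i    0    1    2    3    4    5    6    7
a[i]    6    3    4    4   11    3    3   11
L[i]    1    1    2    2    3    1    1    3

3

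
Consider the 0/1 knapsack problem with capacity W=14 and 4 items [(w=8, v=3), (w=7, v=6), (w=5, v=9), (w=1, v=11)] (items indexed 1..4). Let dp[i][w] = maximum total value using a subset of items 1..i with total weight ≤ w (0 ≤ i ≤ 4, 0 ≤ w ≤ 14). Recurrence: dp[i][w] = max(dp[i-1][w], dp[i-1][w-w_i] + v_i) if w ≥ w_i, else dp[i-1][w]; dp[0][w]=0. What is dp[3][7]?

i\w   0   1   2   3   4   5   6   7   8   9  10  11  12  13  14
  0   0   0   0   0   0   0   0   0   0   0   0   0   0   0   0
  1   0   0   0   0   0   0   0   0   3   3   3   3   3   3   3
  2   0   0   0   0   0   0   0   6   6   6   6   6   6   6   6
  3   0   0   0   0   0   9   9   9   9   9   9   9  15  15  15
  4   0  11  11  11  11  11  20  20  20  20  20  20  20  26  26

9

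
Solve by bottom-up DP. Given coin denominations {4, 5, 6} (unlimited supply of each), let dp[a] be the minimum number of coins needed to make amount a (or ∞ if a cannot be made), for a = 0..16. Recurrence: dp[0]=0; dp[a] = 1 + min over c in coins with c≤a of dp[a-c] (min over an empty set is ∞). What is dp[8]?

 a  0  1  2  3  4  5  6  7  8  9 10 11 12 13 14 15 16
dp  0  -  -  -  1  1  1  -  2  2  2  2  2  3  3  3  3
(- denotes ∞ / unreachable)

2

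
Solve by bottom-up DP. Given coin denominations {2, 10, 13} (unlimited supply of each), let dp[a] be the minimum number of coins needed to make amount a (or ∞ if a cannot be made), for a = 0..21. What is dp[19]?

 a  0  1  2  3  4  5  6  7  8  9 10 11 12 13 14 15 16 17 18 19 20 21
dp  0  -  1  -  2  -  3  -  4  -  1  -  2  1  3  2  4  3  5  4  2  5
(- denotes ∞ / unreachable)

4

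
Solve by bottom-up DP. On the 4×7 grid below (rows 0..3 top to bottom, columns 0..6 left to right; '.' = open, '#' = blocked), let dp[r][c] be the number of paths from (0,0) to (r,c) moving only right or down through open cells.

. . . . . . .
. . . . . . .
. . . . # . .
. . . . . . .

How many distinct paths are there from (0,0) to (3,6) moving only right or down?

39

r\c   0   1   2   3   4   5   6
  0   1   1   1   1   1   1   1
  1   1   2   3   4   5   6   7
  2   1   3   6  10   0   6  13
  3   1   4  10  20  20  26  39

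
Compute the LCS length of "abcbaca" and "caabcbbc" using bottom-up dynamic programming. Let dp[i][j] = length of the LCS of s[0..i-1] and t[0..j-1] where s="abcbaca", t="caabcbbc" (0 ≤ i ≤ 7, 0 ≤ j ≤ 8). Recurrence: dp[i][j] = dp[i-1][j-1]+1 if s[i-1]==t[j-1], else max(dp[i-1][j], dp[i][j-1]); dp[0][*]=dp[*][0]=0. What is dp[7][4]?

   ''  c  a  a  b  c  b  b  c
''  0  0  0  0  0  0  0  0  0
 a  0  0  1  1  1  1  1  1  1
 b  0  0  1  1  2  2  2  2  2
 c  0  1  1  1  2  3  3  3  3
 b  0  1  1  1  2  3  4  4  4
 a  0  1  2  2  2  3  4  4  4
 c  0  1  2  2  2  3  4  4  5
 a  0  1  2  3  3  3  4  4  5

3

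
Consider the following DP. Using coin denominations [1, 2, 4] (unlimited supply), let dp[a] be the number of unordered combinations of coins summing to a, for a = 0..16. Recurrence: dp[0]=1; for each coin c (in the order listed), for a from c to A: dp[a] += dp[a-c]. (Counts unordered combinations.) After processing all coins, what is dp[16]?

after  coin     0     1     2     3     4     5     6     7     8     9    10    11    12    13    14    15    16
          1     1     1     1     1     1     1     1     1     1     1     1     1     1     1     1     1     1
          2     1     1     2     2     3     3     4     4     5     5     6     6     7     7     8     8     9
          4     1     1     2     2     4     4     6     6     9     9    12    12    16    16    20    20    25

25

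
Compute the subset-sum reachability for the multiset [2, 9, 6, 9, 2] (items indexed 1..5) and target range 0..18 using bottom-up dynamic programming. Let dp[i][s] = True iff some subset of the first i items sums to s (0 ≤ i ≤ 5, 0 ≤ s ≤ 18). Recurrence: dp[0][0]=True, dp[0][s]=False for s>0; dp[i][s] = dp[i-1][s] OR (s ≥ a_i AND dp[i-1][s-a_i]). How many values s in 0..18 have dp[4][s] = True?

i\s   0   1   2   3   4   5   6   7   8   9  10  11  12  13  14  15  16  17  18
  0   T   F   F   F   F   F   F   F   F   F   F   F   F   F   F   F   F   F   F
  1   T   F   T   F   F   F   F   F   F   F   F   F   F   F   F   F   F   F   F
  2   T   F   T   F   F   F   F   F   F   T   F   T   F   F   F   F   F   F   F
  3   T   F   T   F   F   F   T   F   T   T   F   T   F   F   F   T   F   T   F
  4   T   F   T   F   F   F   T   F   T   T   F   T   F   F   F   T   F   T   T
  5   T   F   T   F   T   F   T   F   T   T   T   T   F   T   F   T   F   T   T

9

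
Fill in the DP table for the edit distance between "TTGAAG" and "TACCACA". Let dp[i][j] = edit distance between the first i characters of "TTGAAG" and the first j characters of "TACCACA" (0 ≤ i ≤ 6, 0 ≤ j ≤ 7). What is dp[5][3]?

3

   ''  T  A  C  C  A  C  A
''  0  1  2  3  4  5  6  7
 T  1  0  1  2  3  4  5  6
 T  2  1  1  2  3  4  5  6
 G  3  2  2  2  3  4  5  6
 A  4  3  2  3  3  3  4  5
 A  5  4  3  3  4  3  4  4
 G  6  5  4  4  4  4  4  5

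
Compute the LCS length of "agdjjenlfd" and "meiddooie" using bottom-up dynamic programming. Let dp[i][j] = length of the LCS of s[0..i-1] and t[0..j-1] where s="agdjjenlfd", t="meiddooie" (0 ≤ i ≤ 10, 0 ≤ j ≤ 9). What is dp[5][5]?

1

   ''  m  e  i  d  d  o  o  i  e
''  0  0  0  0  0  0  0  0  0  0
 a  0  0  0  0  0  0  0  0  0  0
 g  0  0  0  0  0  0  0  0  0  0
 d  0  0  0  0  1  1  1  1  1  1
 j  0  0  0  0  1  1  1  1  1  1
 j  0  0  0  0  1  1  1  1  1  1
 e  0  0  1  1  1  1  1  1  1  2
 n  0  0  1  1  1  1  1  1  1  2
 l  0  0  1  1  1  1  1  1  1  2
 f  0  0  1  1  1  1  1  1  1  2
 d  0  0  1  1  2  2  2  2  2  2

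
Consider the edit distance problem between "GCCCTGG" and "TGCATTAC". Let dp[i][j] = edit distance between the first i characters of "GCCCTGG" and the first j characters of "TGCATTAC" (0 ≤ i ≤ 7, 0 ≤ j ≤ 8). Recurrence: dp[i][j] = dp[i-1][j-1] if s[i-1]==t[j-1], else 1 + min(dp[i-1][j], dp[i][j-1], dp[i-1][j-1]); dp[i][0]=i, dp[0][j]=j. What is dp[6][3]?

5

   ''  T  G  C  A  T  T  A  C
''  0  1  2  3  4  5  6  7  8
 G  1  1  1  2  3  4  5  6  7
 C  2  2  2  1  2  3  4  5  6
 C  3  3  3  2  2  3  4  5  5
 C  4  4  4  3  3  3  4  5  5
 T  5  4  5  4  4  3  3  4  5
 G  6  5  4  5  5  4  4  4  5
 G  7  6  5  5  6  5  5  5  5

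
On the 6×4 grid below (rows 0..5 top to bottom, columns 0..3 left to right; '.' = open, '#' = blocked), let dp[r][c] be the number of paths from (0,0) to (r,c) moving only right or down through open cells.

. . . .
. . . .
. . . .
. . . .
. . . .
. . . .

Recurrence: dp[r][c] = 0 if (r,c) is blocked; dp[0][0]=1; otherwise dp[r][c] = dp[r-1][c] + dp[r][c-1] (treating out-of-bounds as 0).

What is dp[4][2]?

r\c   0   1   2   3
  0   1   1   1   1
  1   1   2   3   4
  2   1   3   6  10
  3   1   4  10  20
  4   1   5  15  35
  5   1   6  21  56

15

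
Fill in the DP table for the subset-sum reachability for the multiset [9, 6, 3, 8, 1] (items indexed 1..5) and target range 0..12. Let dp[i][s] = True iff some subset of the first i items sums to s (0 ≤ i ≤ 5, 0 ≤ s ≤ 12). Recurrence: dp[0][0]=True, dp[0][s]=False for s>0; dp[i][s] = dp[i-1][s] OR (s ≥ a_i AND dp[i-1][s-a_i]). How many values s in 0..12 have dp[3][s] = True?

5

i\s   0   1   2   3   4   5   6   7   8   9  10  11  12
  0   T   F   F   F   F   F   F   F   F   F   F   F   F
  1   T   F   F   F   F   F   F   F   F   T   F   F   F
  2   T   F   F   F   F   F   T   F   F   T   F   F   F
  3   T   F   F   T   F   F   T   F   F   T   F   F   T
  4   T   F   F   T   F   F   T   F   T   T   F   T   T
  5   T   T   F   T   T   F   T   T   T   T   T   T   T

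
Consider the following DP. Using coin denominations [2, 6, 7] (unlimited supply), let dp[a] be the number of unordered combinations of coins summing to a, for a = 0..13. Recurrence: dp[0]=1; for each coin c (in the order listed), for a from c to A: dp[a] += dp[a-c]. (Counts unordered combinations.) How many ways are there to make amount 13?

after  coin     0     1     2     3     4     5     6     7     8     9    10    11    12    13
          2     1     0     1     0     1     0     1     0     1     0     1     0     1     0
          6     1     0     1     0     1     0     2     0     2     0     2     0     3     0
          7     1     0     1     0     1     0     2     1     2     1     2     1     3     2

2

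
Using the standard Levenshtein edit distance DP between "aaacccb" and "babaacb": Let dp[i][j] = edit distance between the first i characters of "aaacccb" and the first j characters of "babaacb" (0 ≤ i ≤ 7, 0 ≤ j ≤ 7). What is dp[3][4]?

2

   ''  b  a  b  a  a  c  b
''  0  1  2  3  4  5  6  7
 a  1  1  1  2  3  4  5  6
 a  2  2  1  2  2  3  4  5
 a  3  3  2  2  2  2  3  4
 c  4  4  3  3  3  3  2  3
 c  5  5  4  4  4  4  3  3
 c  6  6  5  5  5  5  4  4
 b  7  6  6  5  6  6  5  4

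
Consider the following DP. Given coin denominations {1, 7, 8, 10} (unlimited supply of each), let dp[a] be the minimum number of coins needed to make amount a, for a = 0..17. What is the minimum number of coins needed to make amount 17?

2

 a  0  1  2  3  4  5  6  7  8  9 10 11 12 13 14 15 16 17
dp  0  1  2  3  4  5  6  1  1  2  1  2  3  4  2  2  2  2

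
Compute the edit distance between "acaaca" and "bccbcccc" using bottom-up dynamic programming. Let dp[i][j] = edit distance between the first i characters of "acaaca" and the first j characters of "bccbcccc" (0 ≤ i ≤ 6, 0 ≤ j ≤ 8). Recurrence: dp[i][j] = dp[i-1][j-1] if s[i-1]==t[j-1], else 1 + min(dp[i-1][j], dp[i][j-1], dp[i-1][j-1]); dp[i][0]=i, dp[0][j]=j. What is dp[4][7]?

6

   ''  b  c  c  b  c  c  c  c
''  0  1  2  3  4  5  6  7  8
 a  1  1  2  3  4  5  6  7  8
 c  2  2  1  2  3  4  5  6  7
 a  3  3  2  2  3  4  5  6  7
 a  4  4  3  3  3  4  5  6  7
 c  5  5  4  3  4  3  4  5  6
 a  6  6  5  4  4  4  4  5  6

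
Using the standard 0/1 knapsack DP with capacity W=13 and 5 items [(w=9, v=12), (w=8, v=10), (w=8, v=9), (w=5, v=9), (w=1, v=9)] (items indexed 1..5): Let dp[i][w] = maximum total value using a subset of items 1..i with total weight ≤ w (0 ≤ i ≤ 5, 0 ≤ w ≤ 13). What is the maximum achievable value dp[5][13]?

i\w   0   1   2   3   4   5   6   7   8   9  10  11  12  13
  0   0   0   0   0   0   0   0   0   0   0   0   0   0   0
  1   0   0   0   0   0   0   0   0   0  12  12  12  12  12
  2   0   0   0   0   0   0   0   0  10  12  12  12  12  12
  3   0   0   0   0   0   0   0   0  10  12  12  12  12  12
  4   0   0   0   0   0   9   9   9  10  12  12  12  12  19
  5   0   9   9   9   9   9  18  18  18  19  21  21  21  21

21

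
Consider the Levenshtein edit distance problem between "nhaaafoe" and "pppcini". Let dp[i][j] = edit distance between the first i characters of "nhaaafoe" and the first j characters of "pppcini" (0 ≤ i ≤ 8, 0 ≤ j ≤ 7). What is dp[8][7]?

8

   ''  p  p  p  c  i  n  i
''  0  1  2  3  4  5  6  7
 n  1  1  2  3  4  5  5  6
 h  2  2  2  3  4  5  6  6
 a  3  3  3  3  4  5  6  7
 a  4  4  4  4  4  5  6  7
 a  5  5  5  5  5  5  6  7
 f  6  6  6  6  6  6  6  7
 o  7  7  7  7  7  7  7  7
 e  8  8  8  8  8  8  8  8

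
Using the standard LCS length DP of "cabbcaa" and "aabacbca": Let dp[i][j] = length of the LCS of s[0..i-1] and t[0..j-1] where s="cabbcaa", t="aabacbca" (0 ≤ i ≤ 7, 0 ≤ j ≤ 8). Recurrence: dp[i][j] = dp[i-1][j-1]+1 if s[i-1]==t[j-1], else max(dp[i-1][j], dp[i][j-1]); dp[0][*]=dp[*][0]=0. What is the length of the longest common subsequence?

   ''  a  a  b  a  c  b  c  a
''  0  0  0  0  0  0  0  0  0
 c  0  0  0  0  0  1  1  1  1
 a  0  1  1  1  1  1  1  1  2
 b  0  1  1  2  2  2  2  2  2
 b  0  1  1  2  2  2  3  3  3
 c  0  1  1  2  2  3  3  4  4
 a  0  1  2  2  3  3  3  4  5
 a  0  1  2  2  3  3  3  4  5

5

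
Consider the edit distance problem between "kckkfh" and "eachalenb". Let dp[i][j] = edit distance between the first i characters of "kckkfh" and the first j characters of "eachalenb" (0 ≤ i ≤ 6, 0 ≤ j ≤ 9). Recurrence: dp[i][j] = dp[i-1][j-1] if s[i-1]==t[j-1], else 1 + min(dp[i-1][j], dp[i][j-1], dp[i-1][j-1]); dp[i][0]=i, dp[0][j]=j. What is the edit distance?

   ''  e  a  c  h  a  l  e  n  b
''  0  1  2  3  4  5  6  7  8  9
 k  1  1  2  3  4  5  6  7  8  9
 c  2  2  2  2  3  4  5  6  7  8
 k  3  3  3  3  3  4  5  6  7  8
 k  4  4  4  4  4  4  5  6  7  8
 f  5  5  5  5  5  5  5  6  7  8
 h  6  6  6  6  5  6  6  6  7  8

8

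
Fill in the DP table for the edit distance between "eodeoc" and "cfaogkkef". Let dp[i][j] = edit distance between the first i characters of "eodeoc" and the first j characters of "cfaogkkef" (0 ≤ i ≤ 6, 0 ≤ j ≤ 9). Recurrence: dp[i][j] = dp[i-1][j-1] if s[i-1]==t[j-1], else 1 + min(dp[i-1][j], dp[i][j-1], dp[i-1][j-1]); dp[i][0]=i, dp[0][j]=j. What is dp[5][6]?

6

   ''  c  f  a  o  g  k  k  e  f
''  0  1  2  3  4  5  6  7  8  9
 e  1  1  2  3  4  5  6  7  7  8
 o  2  2  2  3  3  4  5  6  7  8
 d  3  3  3  3  4  4  5  6  7  8
 e  4  4  4  4  4  5  5  6  6  7
 o  5  5  5  5  4  5  6  6  7  7
 c  6  5  6  6  5  5  6  7  7  8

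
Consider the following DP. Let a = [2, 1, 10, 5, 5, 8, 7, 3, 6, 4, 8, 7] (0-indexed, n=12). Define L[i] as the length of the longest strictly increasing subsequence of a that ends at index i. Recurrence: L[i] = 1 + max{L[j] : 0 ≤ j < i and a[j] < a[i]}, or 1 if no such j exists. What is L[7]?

2

   i    0    1    2    3    4    5    6    7    8    9   10   11
a[i]    2    1   10    5    5    8    7    3    6    4    8    7
L[i]    1    1    2    2    2    3    3    2    3    3    4    4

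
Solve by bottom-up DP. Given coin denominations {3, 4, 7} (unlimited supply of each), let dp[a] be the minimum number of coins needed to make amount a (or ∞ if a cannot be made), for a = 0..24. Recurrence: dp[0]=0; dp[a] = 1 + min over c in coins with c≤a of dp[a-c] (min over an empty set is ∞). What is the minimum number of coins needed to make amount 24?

 a  0  1  2  3  4  5  6  7  8  9 10 11 12 13 14 15 16 17 18 19 20 21 22 23 24
dp  0  -  -  1  1  -  2  1  2  3  2  2  3  3  2  3  4  3  3  4  4  3  4  5  4
(- denotes ∞ / unreachable)

4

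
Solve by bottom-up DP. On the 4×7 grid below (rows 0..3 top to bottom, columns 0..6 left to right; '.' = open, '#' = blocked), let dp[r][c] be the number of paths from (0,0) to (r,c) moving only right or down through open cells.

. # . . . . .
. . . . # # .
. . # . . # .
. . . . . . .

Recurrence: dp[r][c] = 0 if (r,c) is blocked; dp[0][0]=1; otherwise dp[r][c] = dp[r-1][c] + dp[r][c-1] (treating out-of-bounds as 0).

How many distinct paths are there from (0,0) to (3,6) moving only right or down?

5

r\c   0   1   2   3   4   5   6
  0   1   0   0   0   0   0   0
  1   1   1   1   1   0   0   0
  2   1   2   0   1   1   0   0
  3   1   3   3   4   5   5   5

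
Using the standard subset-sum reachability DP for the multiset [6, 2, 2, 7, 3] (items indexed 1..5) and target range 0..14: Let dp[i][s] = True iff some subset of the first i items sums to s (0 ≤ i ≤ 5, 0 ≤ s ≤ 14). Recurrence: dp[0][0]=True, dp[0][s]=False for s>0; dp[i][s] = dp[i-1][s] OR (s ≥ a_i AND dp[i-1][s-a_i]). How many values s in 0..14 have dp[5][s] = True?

14

i\s   0   1   2   3   4   5   6   7   8   9  10  11  12  13  14
  0   T   F   F   F   F   F   F   F   F   F   F   F   F   F   F
  1   T   F   F   F   F   F   T   F   F   F   F   F   F   F   F
  2   T   F   T   F   F   F   T   F   T   F   F   F   F   F   F
  3   T   F   T   F   T   F   T   F   T   F   T   F   F   F   F
  4   T   F   T   F   T   F   T   T   T   T   T   T   F   T   F
  5   T   F   T   T   T   T   T   T   T   T   T   T   T   T   T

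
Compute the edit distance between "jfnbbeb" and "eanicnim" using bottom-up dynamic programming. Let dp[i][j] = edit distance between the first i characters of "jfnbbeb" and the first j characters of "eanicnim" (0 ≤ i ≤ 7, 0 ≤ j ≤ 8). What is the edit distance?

   ''  e  a  n  i  c  n  i  m
''  0  1  2  3  4  5  6  7  8
 j  1  1  2  3  4  5  6  7  8
 f  2  2  2  3  4  5  6  7  8
 n  3  3  3  2  3  4  5  6  7
 b  4  4  4  3  3  4  5  6  7
 b  5  5  5  4  4  4  5  6  7
 e  6  5  6  5  5  5  5  6  7
 b  7  6  6  6  6  6  6  6  7

7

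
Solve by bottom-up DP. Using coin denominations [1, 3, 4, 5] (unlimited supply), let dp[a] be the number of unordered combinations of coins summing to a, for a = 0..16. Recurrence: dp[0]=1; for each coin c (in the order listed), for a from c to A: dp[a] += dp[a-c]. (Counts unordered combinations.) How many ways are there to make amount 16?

after  coin     0     1     2     3     4     5     6     7     8     9    10    11    12    13    14    15    16
          1     1     1     1     1     1     1     1     1     1     1     1     1     1     1     1     1     1
          3     1     1     1     2     2     2     3     3     3     4     4     4     5     5     5     6     6
          4     1     1     1     2     3     3     4     5     6     7     8     9    11    12    13    15    17
          5     1     1     1     2     3     4     5     6     8    10    12    14    17    20    23    27    31

31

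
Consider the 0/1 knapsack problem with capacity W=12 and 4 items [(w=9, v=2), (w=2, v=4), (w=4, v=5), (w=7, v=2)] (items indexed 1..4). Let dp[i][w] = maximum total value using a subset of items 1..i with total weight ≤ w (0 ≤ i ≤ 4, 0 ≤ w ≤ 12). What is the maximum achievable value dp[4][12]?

i\w   0   1   2   3   4   5   6   7   8   9  10  11  12
  0   0   0   0   0   0   0   0   0   0   0   0   0   0
  1   0   0   0   0   0   0   0   0   0   2   2   2   2
  2   0   0   4   4   4   4   4   4   4   4   4   6   6
  3   0   0   4   4   5   5   9   9   9   9   9   9   9
  4   0   0   4   4   5   5   9   9   9   9   9   9   9

9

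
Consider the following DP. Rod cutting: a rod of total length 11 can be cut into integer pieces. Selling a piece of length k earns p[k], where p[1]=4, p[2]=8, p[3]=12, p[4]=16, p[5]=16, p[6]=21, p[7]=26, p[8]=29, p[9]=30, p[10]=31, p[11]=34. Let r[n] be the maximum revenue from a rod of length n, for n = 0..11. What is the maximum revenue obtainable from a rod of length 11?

44

   n    0    1    2    3    4    5    6    7    8    9   10   11
r[n]    0    4    8   12   16   20   24   28   32   36   40   44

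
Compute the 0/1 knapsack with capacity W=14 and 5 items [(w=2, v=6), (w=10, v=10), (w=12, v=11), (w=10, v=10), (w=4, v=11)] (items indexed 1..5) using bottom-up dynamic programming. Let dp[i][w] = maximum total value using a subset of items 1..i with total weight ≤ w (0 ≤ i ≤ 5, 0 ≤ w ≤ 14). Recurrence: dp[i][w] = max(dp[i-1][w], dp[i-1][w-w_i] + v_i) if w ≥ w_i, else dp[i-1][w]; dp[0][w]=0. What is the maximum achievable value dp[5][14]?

21

i\w   0   1   2   3   4   5   6   7   8   9  10  11  12  13  14
  0   0   0   0   0   0   0   0   0   0   0   0   0   0   0   0
  1   0   0   6   6   6   6   6   6   6   6   6   6   6   6   6
  2   0   0   6   6   6   6   6   6   6   6  10  10  16  16  16
  3   0   0   6   6   6   6   6   6   6   6  10  10  16  16  17
  4   0   0   6   6   6   6   6   6   6   6  10  10  16  16  17
  5   0   0   6   6  11  11  17  17  17  17  17  17  17  17  21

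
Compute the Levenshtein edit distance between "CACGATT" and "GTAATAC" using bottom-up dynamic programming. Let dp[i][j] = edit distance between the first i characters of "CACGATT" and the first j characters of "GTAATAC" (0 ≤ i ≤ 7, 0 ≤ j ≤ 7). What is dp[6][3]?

   ''  G  T  A  A  T  A  C
''  0  1  2  3  4  5  6  7
 C  1  1  2  3  4  5  6  6
 A  2  2  2  2  3  4  5  6
 C  3  3  3  3  3  4  5  5
 G  4  3  4  4  4  4  5  6
 A  5  4  4  4  4  5  4  5
 T  6  5  4  5  5  4  5  5
 T  7  6  5  5  6  5  5  6

5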